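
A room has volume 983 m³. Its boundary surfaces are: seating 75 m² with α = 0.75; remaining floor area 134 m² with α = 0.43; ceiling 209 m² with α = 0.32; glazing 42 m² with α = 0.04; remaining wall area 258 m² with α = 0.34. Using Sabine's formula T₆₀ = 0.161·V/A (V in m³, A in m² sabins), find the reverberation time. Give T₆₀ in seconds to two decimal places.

0.59 s

A = Σ Sᵢαᵢ = 75·0.75 + 134·0.43 + 209·0.32 + 42·0.04 + 258·0.34 = 270.15 m².
T₆₀ = 0.161 × 983 / 270.15 = 0.586 s.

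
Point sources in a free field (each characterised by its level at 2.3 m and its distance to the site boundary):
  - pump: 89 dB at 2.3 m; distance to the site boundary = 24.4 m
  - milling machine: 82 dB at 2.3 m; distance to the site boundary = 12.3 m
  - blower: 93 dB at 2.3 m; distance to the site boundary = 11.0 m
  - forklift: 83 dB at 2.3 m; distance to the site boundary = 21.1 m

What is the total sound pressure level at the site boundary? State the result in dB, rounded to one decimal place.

Apply inverse-square spreading to bring every level to the receiver, then sum 10^(L/10).
pump: 89 − 20·log₁₀(24.4/2.3) = 89 − 20.51 = 68.49 dB.
milling machine: 82 − 20·log₁₀(12.3/2.3) = 82 − 14.56 = 67.44 dB.
blower: 93 − 20·log₁₀(11.0/2.3) = 93 − 13.59 = 79.41 dB.
forklift: 83 − 20·log₁₀(21.1/2.3) = 83 − 19.25 = 63.75 dB.
Σ 10^(L/10) = 1.022e+08 → L_total = 10·log₁₀(1.022e+08) = 80.09 dB.

80.1 dB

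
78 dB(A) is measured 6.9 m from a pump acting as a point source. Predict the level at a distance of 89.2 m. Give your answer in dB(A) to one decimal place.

55.8 dB(A)

For a point source, L₂ = L₁ − 20·log₁₀(r₂/r₁).
L₂ = 78 − 20·log₁₀(89.2/6.9) = 78 − 22.230 = 55.77 dB(A).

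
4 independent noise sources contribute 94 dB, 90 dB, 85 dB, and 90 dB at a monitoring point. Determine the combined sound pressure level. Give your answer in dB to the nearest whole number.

97 dB

Incoherent sources combine by intensity addition: L_total = 10·log₁₀(Σ 10^(L_i/10)).
Σ 10^(L/10) = 10^(94/10) + 10^(90/10) + 10^(85/10) + 10^(90/10) = 4.828e+09.
L_total = 10·log₁₀(4.828e+09) = 96.84 dB.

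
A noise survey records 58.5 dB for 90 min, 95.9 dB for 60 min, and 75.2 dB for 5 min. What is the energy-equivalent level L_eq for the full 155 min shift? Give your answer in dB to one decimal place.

91.8 dB

The energy average is taken in the linear domain: L_eq = 10·log₁₀[(Σ tᵢ·10^(Lᵢ/10))/T], T = 155 min.
Σ tᵢ·10^(Lᵢ/10) = 90·10^(58.5/10) + 60·10^(95.9/10) + 5·10^(75.2/10) = 2.337e+11.
L_eq = 10·log₁₀(2.337e+11/155) = 91.78 dB.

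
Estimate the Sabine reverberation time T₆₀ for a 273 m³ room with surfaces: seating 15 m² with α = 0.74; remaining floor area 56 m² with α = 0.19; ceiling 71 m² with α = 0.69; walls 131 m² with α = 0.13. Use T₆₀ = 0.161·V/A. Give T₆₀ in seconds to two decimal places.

Summing Sᵢαᵢ: 15·0.74 + 56·0.19 + 71·0.69 + 131·0.13 = 87.76 m².
T₆₀ = 0.161 × 273 / 87.76 = 0.501 s.

0.50 s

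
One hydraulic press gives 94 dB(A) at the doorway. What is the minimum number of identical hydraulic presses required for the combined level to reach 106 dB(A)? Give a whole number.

16

N identical sources give L₁ + 10·log₁₀ N, so require 10·log₁₀ N ≥ 106 − 94 = 12.0 dB.
N ≥ 10^(12.0/10) = 15.849, so N = 16.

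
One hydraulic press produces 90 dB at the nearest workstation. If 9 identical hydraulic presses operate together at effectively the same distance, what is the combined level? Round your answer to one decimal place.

L_total = L₁ + 10·log₁₀ N for N identical incoherent sources.
L_total = 90 + 10·log₁₀(9) = 90 + 9.542 = 99.54 dB.

99.5 dB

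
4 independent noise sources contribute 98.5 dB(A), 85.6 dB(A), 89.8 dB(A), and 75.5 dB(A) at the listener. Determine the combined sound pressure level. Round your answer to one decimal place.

99.3 dB(A)

For uncorrelated sources the intensities add, so convert each level to linear form, sum, and take 10·log₁₀ of the total.
Σ 10^(L/10) = 10^(98.5/10) + 10^(85.6/10) + 10^(89.8/10) + 10^(75.5/10) = 8.433e+09.
L_total = 10·log₁₀(8.433e+09) = 99.26 dB(A).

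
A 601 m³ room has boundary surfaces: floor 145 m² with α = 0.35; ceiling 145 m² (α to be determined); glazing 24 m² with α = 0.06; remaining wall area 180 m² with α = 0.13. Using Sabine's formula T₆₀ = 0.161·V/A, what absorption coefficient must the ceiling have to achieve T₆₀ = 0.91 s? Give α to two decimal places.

0.21

From T₆₀ = 0.161·V/A, the target T₆₀ = 0.91 s needs A = 0.161·601/0.91 = 106.33 m².
Absorption from the other surfaces = 145·0.35 + 24·0.06 + 180·0.13 = 75.59 m², so the ceiling must supply 30.74 m² over 145 m².
α = 30.74/145 = 0.212.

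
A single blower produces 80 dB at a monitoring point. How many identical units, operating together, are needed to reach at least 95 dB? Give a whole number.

32

Need L₁ + 10·log₁₀ N ≥ 95, i.e. log₁₀ N ≥ 1.50.
N ≥ 10^(15.0/10) = 31.623, so N = 32.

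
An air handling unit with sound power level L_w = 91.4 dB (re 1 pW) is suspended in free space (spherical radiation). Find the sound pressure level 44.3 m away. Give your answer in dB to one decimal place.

L_p = L_w − 10·log₁₀(4π·r²) with r = 44.3 m.
4π·r² = 2.466e+04 m², 10·log₁₀ of that is 43.920 dB.
L_p = 91.4 − 43.920 = 47.48 dB.

47.5 dB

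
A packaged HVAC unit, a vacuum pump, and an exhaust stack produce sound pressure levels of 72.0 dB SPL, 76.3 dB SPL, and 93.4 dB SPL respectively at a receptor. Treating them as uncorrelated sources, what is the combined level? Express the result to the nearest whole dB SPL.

94 dB SPL

Incoherent sources combine by intensity addition: L_total = 10·log₁₀(Σ 10^(L_i/10)).
Σ 10^(L/10) = 10^(72.0/10) + 10^(76.3/10) + 10^(93.4/10) = 2.246e+09.
L_total = 10·log₁₀(2.246e+09) = 93.51 dB SPL.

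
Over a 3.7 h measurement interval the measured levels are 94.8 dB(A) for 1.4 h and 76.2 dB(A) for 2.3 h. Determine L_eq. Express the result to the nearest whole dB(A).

The energy average is taken in the linear domain: L_eq = 10·log₁₀[(Σ tᵢ·10^(Lᵢ/10))/T], T = 3.7 h.
Σ tᵢ·10^(Lᵢ/10) = 1.4·10^(94.8/10) + 2.3·10^(76.2/10) = 4.324e+09.
L_eq = 10·log₁₀(4.324e+09/3.7) = 90.68 dB(A).

91 dB(A)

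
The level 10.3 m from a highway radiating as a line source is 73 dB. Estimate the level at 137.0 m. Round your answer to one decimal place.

61.8 dB

Line-source attenuation: ΔL = 10·log₁₀(r₂/r₁) = 10·log₁₀(137.0/10.3) = 11.239 dB.
L₂ = 73 − 10·log₁₀(137.0/10.3) = 73 − 11.239 = 61.76 dB.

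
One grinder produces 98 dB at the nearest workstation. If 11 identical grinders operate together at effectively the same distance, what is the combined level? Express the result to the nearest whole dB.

N identical incoherent sources raise the level by 10·log₁₀ N.
L_total = 98 + 10·log₁₀(11) = 98 + 10.414 = 108.41 dB.

108 dB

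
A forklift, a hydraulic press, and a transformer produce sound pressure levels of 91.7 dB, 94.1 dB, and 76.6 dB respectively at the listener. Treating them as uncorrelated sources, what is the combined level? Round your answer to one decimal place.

Incoherent sources combine by intensity addition: L_total = 10·log₁₀(Σ 10^(L_i/10)).
Σ 10^(L/10) = 10^(91.7/10) + 10^(94.1/10) + 10^(76.6/10) = 4.095e+09.
L_total = 10·log₁₀(4.095e+09) = 96.12 dB.

96.1 dB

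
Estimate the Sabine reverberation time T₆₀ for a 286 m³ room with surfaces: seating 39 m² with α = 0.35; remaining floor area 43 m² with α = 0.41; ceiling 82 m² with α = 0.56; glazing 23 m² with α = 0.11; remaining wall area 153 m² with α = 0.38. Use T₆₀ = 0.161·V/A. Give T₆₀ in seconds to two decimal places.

Total absorption A = 39·0.35 + 43·0.41 + 82·0.56 + 23·0.11 + 153·0.38 = 137.87 m² sabins.
T₆₀ = 0.161·V/A = 0.161·286/137.87 = 0.334 s.

0.33 s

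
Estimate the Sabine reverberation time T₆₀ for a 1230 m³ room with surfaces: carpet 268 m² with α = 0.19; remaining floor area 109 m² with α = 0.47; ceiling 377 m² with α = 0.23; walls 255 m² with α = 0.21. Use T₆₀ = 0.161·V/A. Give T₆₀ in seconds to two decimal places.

0.82 s

Summing Sᵢαᵢ: 268·0.19 + 109·0.47 + 377·0.23 + 255·0.21 = 242.41 m².
T₆₀ = 0.161·V/A = 0.161·1230/242.41 = 0.817 s.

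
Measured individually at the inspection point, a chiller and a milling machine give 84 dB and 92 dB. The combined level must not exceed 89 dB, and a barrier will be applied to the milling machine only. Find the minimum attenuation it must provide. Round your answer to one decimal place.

The untreated sources together contribute 10^(84/10) = 2.512e+08, i.e. 84.00 dB.
To meet 89 dB overall, the treated milling machine may contribute at most 10^(89/10) − 2.512e+08 = 5.431e+08, i.e. 87.35 dB.
Required insertion loss = 92 − 87.35 = 4.65 dB.

4.7 dB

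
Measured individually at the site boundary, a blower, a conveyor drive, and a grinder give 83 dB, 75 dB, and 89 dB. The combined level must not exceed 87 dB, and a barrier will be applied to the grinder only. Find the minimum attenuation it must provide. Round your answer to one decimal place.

The untreated sources together contribute 10^(83/10) + 10^(75/10) = 2.311e+08, i.e. 83.64 dB.
The limit corresponds to 10^(87/10) = 5.012e+08; subtracting the fixed part leaves 2.700e+08 for the grinder, i.e. 84.31 dB.
So the grinder must be reduced from 89 to 84.31 dB: IL = 4.69 dB.

4.7 dB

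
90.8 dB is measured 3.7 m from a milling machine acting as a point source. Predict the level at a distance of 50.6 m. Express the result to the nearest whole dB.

68 dB

Spherical spreading from a point source gives a 20·log₁₀(r₂/r₁) drop.
L₂ = 90.8 − 20·log₁₀(50.6/3.7) = 90.8 − 22.719 = 68.08 dB.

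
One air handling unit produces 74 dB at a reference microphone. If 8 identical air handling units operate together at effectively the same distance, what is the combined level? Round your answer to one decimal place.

83.0 dB

N identical incoherent sources raise the level by 10·log₁₀ N.
L_total = 74 + 10·log₁₀(8) = 74 + 9.031 = 83.03 dB.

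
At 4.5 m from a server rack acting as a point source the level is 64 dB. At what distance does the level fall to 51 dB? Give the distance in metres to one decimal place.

20.1 m

For a point source L₁ − L₂ = 20·log₁₀(r₂/r₁), so r₂ = r₁·10^((L₁−L₂)/20).
r₂ = 4.5·10^((64−51)/20) = 4.5·10^(13.0/20) = 20.10 m.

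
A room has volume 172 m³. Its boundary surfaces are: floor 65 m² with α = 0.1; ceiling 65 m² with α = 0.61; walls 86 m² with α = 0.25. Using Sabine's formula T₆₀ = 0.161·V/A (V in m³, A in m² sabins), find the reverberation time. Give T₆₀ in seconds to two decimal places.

0.41 s

Total absorption A = 65·0.1 + 65·0.61 + 86·0.25 = 67.65 m² sabins.
T₆₀ = 0.161·V/A = 0.161·172/67.65 = 0.409 s.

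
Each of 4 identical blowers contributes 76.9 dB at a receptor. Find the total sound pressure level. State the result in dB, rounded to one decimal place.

With 4 equal, uncorrelated contributions the intensity is 4× that of one unit, giving a rise of 10·log₁₀ 4.
L_total = 76.9 + 10·log₁₀(4) = 76.9 + 6.021 = 82.92 dB.

82.9 dB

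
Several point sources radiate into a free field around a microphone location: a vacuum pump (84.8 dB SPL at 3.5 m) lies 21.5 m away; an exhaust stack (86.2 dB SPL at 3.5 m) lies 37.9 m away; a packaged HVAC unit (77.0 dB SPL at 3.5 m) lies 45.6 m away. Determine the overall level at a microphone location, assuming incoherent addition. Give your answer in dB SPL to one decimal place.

70.7 dB SPL

Apply inverse-square spreading to bring every level to the receiver, then sum 10^(L/10).
vacuum pump: 84.8 − 20·log₁₀(21.5/3.5) = 84.8 − 15.77 = 69.03 dB SPL.
exhaust stack: 86.2 − 20·log₁₀(37.9/3.5) = 86.2 − 20.69 = 65.51 dB SPL.
packaged HVAC unit: 77.0 − 20·log₁₀(45.6/3.5) = 77.0 − 22.30 = 54.70 dB SPL.
Σ 10^(L/10) = 1.185e+07 → L_total = 10·log₁₀(1.185e+07) = 70.74 dB SPL.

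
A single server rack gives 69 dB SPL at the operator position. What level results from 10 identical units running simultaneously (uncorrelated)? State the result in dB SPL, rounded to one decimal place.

With 10 equal, uncorrelated contributions the intensity is 10× that of one unit, giving a rise of 10·log₁₀ 10.
L_total = 69 + 10·log₁₀(10) = 69 + 10.000 = 79.00 dB SPL.

79.0 dB SPL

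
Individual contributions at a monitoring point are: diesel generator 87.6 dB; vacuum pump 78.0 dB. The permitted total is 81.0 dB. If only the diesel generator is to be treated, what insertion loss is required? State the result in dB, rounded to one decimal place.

9.6 dB

Everything except the diesel generator sums to 10^(78.0/10) = 6.310e+07 in linear terms, 78.00 dB.
The limit corresponds to 10^(81.0/10) = 1.259e+08; subtracting the fixed part leaves 6.280e+07 for the diesel generator, i.e. 77.98 dB.
So the diesel generator must be reduced from 87.6 to 77.98 dB: IL = 9.62 dB.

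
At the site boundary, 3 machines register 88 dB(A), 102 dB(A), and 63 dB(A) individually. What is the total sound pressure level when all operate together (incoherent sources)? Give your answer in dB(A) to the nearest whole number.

Incoherent sources combine by intensity addition: L_total = 10·log₁₀(Σ 10^(L_i/10)).
Σ 10^(L/10) = 10^(88/10) + 10^(102/10) + 10^(63/10) = 1.648e+10.
L_total = 10·log₁₀(1.648e+10) = 102.17 dB(A).

102 dB(A)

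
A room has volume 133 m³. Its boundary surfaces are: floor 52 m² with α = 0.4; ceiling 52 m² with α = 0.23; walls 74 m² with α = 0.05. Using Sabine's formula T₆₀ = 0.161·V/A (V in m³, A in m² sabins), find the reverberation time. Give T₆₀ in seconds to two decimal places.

0.59 s

Summing Sᵢαᵢ: 52·0.4 + 52·0.23 + 74·0.05 = 36.46 m².
T₆₀ = 0.161·V/A = 0.161·133/36.46 = 0.587 s.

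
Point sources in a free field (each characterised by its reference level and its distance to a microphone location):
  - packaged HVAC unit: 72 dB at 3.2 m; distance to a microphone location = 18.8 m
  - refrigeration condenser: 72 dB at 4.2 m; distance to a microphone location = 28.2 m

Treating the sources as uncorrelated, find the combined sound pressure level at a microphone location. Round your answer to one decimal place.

59.1 dB

Apply inverse-square spreading to bring every level to the receiver, then sum 10^(L/10).
packaged HVAC unit: 72 − 20·log₁₀(18.8/3.2) = 72 − 15.38 = 56.62 dB.
refrigeration condenser: 72 − 20·log₁₀(28.2/4.2) = 72 − 16.54 = 55.46 dB.
Σ 10^(L/10) = 8.107e+05 → L_total = 10·log₁₀(8.107e+05) = 59.09 dB.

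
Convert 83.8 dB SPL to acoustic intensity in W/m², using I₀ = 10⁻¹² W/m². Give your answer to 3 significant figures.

L = 10·log₁₀(I/I₀) ⇒ I = I₀·10^(L/10) = 10⁻¹² × 10^8.38.

0.000240 W/m²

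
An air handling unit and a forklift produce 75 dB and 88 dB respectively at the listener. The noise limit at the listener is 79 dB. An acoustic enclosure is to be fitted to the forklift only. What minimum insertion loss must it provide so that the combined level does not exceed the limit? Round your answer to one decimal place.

The untreated sources together contribute 10^(75/10) = 3.162e+07, i.e. 75.00 dB.
The limit corresponds to 10^(79/10) = 7.943e+07; subtracting the fixed part leaves 4.781e+07 for the forklift, i.e. 76.80 dB.
So the forklift must be reduced from 88 to 76.80 dB: IL = 11.20 dB.

11.2 dB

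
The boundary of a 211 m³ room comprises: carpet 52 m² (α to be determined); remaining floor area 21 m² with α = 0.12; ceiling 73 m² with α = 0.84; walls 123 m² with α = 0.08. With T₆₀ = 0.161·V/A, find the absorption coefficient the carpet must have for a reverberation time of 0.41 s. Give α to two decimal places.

Required total absorption A = 0.161·211/0.41 = 82.86 m².
Absorption from the other surfaces = 21·0.12 + 73·0.84 + 123·0.08 = 73.68 m², so the carpet must supply 9.18 m² over 52 m².
α = 9.18/52 = 0.176.

0.18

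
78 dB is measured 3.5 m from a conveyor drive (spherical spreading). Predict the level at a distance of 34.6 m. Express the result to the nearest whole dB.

Spherical spreading from a point source gives a 20·log₁₀(r₂/r₁) drop.
L₂ = 78 − 20·log₁₀(34.6/3.5) = 78 − 19.900 = 58.10 dB.

58 dB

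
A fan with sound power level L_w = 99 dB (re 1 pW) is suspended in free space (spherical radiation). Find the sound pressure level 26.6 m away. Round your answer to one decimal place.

59.5 dB

L_p = L_w − 10·log₁₀(4π·r²) with r = 26.6 m.
4π·r² = 8891 m², 10·log₁₀ of that is 39.490 dB.
L_p = 99 − 39.490 = 59.51 dB.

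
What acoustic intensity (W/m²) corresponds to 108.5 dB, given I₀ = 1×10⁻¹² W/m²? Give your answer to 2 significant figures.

0.071 W/m²

L = 10·log₁₀(I/I₀) ⇒ I = I₀·10^(L/10) = 10⁻¹² × 10^10.85.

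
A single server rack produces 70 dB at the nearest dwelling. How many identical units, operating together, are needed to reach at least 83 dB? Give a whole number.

20

N identical sources give L₁ + 10·log₁₀ N, so require 10·log₁₀ N ≥ 83 − 70 = 13.0 dB.
N ≥ 10^(13.0/10) = 19.953, so N = 20.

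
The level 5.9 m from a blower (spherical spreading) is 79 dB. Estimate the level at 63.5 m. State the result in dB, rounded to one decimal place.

58.4 dB

Point-source attenuation: ΔL = 20·log₁₀(r₂/r₁) = 20·log₁₀(63.5/5.9) = 20.638 dB.
L₂ = 79 − 20·log₁₀(63.5/5.9) = 79 − 20.638 = 58.36 dB.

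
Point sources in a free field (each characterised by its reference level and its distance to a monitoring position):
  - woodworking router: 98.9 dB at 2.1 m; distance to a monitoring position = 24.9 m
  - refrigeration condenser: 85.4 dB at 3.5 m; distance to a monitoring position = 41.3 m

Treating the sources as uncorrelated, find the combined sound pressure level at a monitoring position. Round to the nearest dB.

78 dB

Propagate each source to the receiver with L = L_ref − 20·log₁₀(r/r_ref), then add intensities.
woodworking router: 98.9 − 20·log₁₀(24.9/2.1) = 98.9 − 21.48 = 77.42 dB.
refrigeration condenser: 85.4 − 20·log₁₀(41.3/3.5) = 85.4 − 21.44 = 63.96 dB.
Σ 10^(L/10) = 5.770e+07 → L_total = 10·log₁₀(5.770e+07) = 77.61 dB.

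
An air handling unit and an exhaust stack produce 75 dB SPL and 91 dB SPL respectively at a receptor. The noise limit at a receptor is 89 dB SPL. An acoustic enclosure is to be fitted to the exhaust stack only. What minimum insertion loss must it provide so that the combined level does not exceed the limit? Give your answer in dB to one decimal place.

Fixed contribution from the other source: Σ 10^(L/10) = 10^(75/10) = 3.162e+07 (75.00 dB SPL).
To meet 89 dB SPL overall, the treated exhaust stack may contribute at most 10^(89/10) − 3.162e+07 = 7.627e+08, i.e. 88.82 dB SPL.
So the exhaust stack must be reduced from 91 to 88.82 dB SPL: IL = 2.18 dB.

2.2 dB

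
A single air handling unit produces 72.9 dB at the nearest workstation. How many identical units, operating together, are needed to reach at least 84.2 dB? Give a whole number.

14

N identical sources give L₁ + 10·log₁₀ N, so require 10·log₁₀ N ≥ 84.2 − 72.9 = 11.3 dB.
N ≥ 10^(11.3/10) = 13.490, so N = 14.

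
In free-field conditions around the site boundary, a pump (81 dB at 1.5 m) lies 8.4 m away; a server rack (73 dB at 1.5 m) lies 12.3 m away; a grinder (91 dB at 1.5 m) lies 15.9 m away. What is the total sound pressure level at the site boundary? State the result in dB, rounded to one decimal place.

First find each source's level at the receiver (point-source: −20·log₁₀(r/r_ref)), then combine on an intensity basis.
pump: 81 − 20·log₁₀(8.4/1.5) = 81 − 14.96 = 66.04 dB.
server rack: 73 − 20·log₁₀(12.3/1.5) = 73 − 18.28 = 54.72 dB.
grinder: 91 − 20·log₁₀(15.9/1.5) = 91 − 20.51 = 70.49 dB.
Σ 10^(L/10) = 1.552e+07 → L_total = 10·log₁₀(1.552e+07) = 71.91 dB.

71.9 dB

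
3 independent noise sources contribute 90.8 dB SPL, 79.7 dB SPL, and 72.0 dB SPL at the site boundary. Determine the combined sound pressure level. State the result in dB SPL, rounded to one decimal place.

Incoherent sources combine by intensity addition: L_total = 10·log₁₀(Σ 10^(L_i/10)).
Σ 10^(L/10) = 10^(90.8/10) + 10^(79.7/10) + 10^(72.0/10) = 1.311e+09.
L_total = 10·log₁₀(1.311e+09) = 91.18 dB SPL.

91.2 dB SPL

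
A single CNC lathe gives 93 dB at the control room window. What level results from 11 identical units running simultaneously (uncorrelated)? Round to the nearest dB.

With 11 equal, uncorrelated contributions the intensity is 11× that of one unit, giving a rise of 10·log₁₀ 11.
L_total = 93 + 10·log₁₀(11) = 93 + 10.414 = 103.41 dB.

103 dB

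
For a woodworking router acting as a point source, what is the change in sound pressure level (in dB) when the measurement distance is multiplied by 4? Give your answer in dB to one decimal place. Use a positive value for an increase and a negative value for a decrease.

-12.0 dB

Point-source spreading: ΔL = −20·log₁₀(r₂/r₁).
ΔL = −20·log₁₀(4) = -12.04 dB.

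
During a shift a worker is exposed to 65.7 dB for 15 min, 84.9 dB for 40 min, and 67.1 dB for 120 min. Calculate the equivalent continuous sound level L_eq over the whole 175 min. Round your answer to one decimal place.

Weight each interval's intensity by its duration and average over T = 175 min:
Σ tᵢ·10^(Lᵢ/10) = 15·10^(65.7/10) + 40·10^(84.9/10) + 120·10^(67.1/10) = 1.303e+10.
L_eq = 10·log₁₀(1.303e+10/175) = 78.72 dB.

78.7 dB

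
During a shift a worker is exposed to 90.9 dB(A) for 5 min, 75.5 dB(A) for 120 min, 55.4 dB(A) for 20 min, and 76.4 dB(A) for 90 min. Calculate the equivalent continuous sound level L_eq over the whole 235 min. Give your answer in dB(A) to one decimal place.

Weight each interval's intensity by its duration and average over T = 235 min:
Σ tᵢ·10^(Lᵢ/10) = 5·10^(90.9/10) + 120·10^(75.5/10) + 20·10^(55.4/10) + 90·10^(76.4/10) = 1.434e+10.
L_eq = 10·log₁₀(1.434e+10/235) = 77.86 dB(A).

77.9 dB(A)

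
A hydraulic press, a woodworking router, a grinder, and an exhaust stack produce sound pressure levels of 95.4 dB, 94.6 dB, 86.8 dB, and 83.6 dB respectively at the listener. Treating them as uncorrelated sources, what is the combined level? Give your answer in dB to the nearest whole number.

For uncorrelated sources the intensities add, so convert each level to linear form, sum, and take 10·log₁₀ of the total.
Σ 10^(L/10) = 10^(95.4/10) + 10^(94.6/10) + 10^(86.8/10) + 10^(83.6/10) = 7.059e+09.
L_total = 10·log₁₀(7.059e+09) = 98.49 dB.

98 dB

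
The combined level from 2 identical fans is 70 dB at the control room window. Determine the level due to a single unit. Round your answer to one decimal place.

67.0 dB

2 equal contributions raise the level by 10·log₁₀ 2 = 3.010 dB, so each unit alone gives 70 − 3.010.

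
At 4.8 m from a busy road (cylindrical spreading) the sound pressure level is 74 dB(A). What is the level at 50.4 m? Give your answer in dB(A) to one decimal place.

63.8 dB(A)

Cylindrical spreading from a line source gives a 10·log₁₀(r₂/r₁) drop.
L₂ = 74 − 10·log₁₀(50.4/4.8) = 74 − 10.212 = 63.79 dB(A).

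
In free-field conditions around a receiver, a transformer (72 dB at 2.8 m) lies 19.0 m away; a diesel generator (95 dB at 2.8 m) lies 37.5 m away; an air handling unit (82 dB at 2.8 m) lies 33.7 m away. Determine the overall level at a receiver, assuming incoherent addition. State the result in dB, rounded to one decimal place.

Propagate each source to the receiver with L = L_ref − 20·log₁₀(r/r_ref), then add intensities.
transformer: 72 − 20·log₁₀(19.0/2.8) = 72 − 16.63 = 55.37 dB.
diesel generator: 95 − 20·log₁₀(37.5/2.8) = 95 − 22.54 = 72.46 dB.
air handling unit: 82 − 20·log₁₀(33.7/2.8) = 82 − 21.61 = 60.39 dB.
Σ 10^(L/10) = 1.907e+07 → L_total = 10·log₁₀(1.907e+07) = 72.80 dB.

72.8 dB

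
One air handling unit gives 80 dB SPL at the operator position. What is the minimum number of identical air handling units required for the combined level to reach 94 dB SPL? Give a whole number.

Need L₁ + 10·log₁₀ N ≥ 94, i.e. log₁₀ N ≥ 1.40.
N ≥ 10^(14.0/10) = 25.119, so N = 26.

26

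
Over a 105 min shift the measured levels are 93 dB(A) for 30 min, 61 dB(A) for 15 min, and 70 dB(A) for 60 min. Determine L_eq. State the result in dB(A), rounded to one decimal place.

87.6 dB(A)

Weight each interval's intensity by its duration and average over T = 105 min:
Σ tᵢ·10^(Lᵢ/10) = 30·10^(93/10) + 15·10^(61/10) + 60·10^(70/10) = 6.048e+10.
L_eq = 10·log₁₀(6.048e+10/105) = 87.60 dB(A).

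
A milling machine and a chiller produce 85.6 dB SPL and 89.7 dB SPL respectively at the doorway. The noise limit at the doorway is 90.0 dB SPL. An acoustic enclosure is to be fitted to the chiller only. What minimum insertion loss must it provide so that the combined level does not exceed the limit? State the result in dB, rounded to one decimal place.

1.7 dB

Everything except the chiller sums to 10^(85.6/10) = 3.631e+08 in linear terms, 85.60 dB SPL.
To meet 90.0 dB SPL overall, the treated chiller may contribute at most 10^(90.0/10) − 3.631e+08 = 6.369e+08, i.e. 88.04 dB SPL.
So the chiller must be reduced from 89.7 to 88.04 dB SPL: IL = 1.66 dB.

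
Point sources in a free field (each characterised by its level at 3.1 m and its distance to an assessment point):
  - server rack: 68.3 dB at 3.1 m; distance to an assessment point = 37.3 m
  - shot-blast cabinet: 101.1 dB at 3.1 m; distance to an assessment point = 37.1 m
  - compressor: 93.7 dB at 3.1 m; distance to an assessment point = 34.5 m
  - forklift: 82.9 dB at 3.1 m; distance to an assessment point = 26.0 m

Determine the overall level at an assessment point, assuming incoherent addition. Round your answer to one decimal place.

First find each source's level at the receiver (point-source: −20·log₁₀(r/r_ref)), then combine on an intensity basis.
server rack: 68.3 − 20·log₁₀(37.3/3.1) = 68.3 − 21.61 = 46.69 dB.
shot-blast cabinet: 101.1 − 20·log₁₀(37.1/3.1) = 101.1 − 21.56 = 79.54 dB.
compressor: 93.7 − 20·log₁₀(34.5/3.1) = 93.7 − 20.93 = 72.77 dB.
forklift: 82.9 − 20·log₁₀(26.0/3.1) = 82.9 − 18.47 = 64.43 dB.
Σ 10^(L/10) = 1.117e+08 → L_total = 10·log₁₀(1.117e+08) = 80.48 dB.

80.5 dB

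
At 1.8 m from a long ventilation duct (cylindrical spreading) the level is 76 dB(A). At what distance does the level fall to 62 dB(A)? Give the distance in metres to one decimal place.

45.2 m

Line-source spreading drops the level by 10·log₁₀(r₂/r₁); inverting, r₂/r₁ = 10^(ΔL/10).
r₂ = 1.8·10^((76−62)/10) = 1.8·10^(14.0/10) = 45.21 m.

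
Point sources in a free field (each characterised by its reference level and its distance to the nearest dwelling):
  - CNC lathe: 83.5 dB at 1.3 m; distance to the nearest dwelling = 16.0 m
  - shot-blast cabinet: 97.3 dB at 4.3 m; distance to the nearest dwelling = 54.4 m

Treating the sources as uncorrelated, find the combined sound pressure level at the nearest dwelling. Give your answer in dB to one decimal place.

First find each source's level at the receiver (point-source: −20·log₁₀(r/r_ref)), then combine on an intensity basis.
CNC lathe: 83.5 − 20·log₁₀(16.0/1.3) = 83.5 − 21.80 = 61.70 dB.
shot-blast cabinet: 97.3 − 20·log₁₀(54.4/4.3) = 97.3 − 22.04 = 75.26 dB.
Σ 10^(L/10) = 3.503e+07 → L_total = 10·log₁₀(3.503e+07) = 75.44 dB.

75.4 dB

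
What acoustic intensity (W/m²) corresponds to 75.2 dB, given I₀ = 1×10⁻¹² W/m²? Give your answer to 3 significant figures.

I = I₀·10^(L/10) = 10⁻¹² × 10^(75.2/10) = 10^(-4.480).

3.31e-05 W/m²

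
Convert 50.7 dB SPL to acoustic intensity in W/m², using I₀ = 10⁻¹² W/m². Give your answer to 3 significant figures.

I = I₀·10^(L/10) = 10⁻¹² × 10^(50.7/10) = 10^(-6.930).

1.17e-07 W/m²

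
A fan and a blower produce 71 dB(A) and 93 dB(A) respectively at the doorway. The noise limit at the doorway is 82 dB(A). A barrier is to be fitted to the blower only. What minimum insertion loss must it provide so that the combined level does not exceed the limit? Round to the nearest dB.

The untreated sources together contribute 10^(71/10) = 1.259e+07, i.e. 71.00 dB(A).
To meet 82 dB(A) overall, the treated blower may contribute at most 10^(82/10) − 1.259e+07 = 1.459e+08, i.e. 81.64 dB(A).
Required insertion loss = 93 − 81.64 = 11.36 dB.

11 dB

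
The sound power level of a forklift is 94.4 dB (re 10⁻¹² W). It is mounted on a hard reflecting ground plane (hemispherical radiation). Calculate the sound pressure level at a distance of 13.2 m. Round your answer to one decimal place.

L_p = L_w − 10·log₁₀(2π·r²) with r = 13.2 m.
2π·r² = 1095 m², 10·log₁₀ of that is 30.393 dB.
L_p = 94.4 − 30.393 = 64.01 dB.

64.0 dB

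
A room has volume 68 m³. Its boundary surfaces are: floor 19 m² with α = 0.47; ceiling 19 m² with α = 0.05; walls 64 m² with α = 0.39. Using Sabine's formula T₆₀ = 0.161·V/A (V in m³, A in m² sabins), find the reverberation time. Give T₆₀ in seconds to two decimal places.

0.31 s

A = Σ Sᵢαᵢ = 19·0.47 + 19·0.05 + 64·0.39 = 34.84 m².
T₆₀ = 0.161 × 68 / 34.84 = 0.314 s.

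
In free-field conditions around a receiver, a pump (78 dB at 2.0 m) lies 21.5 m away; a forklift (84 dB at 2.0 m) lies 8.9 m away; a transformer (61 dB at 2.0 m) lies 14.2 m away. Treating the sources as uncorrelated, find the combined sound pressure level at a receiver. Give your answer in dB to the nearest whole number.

Apply inverse-square spreading to bring every level to the receiver, then sum 10^(L/10).
pump: 78 − 20·log₁₀(21.5/2.0) = 78 − 20.63 = 57.37 dB.
forklift: 84 − 20·log₁₀(8.9/2.0) = 84 − 12.97 = 71.03 dB.
transformer: 61 − 20·log₁₀(14.2/2.0) = 61 − 17.03 = 43.97 dB.
Σ 10^(L/10) = 1.326e+07 → L_total = 10·log₁₀(1.326e+07) = 71.22 dB.

71 dB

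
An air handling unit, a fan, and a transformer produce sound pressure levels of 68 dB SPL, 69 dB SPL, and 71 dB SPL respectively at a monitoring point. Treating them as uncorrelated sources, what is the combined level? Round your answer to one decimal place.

For uncorrelated sources the intensities add, so convert each level to linear form, sum, and take 10·log₁₀ of the total.
Σ 10^(L/10) = 10^(68/10) + 10^(69/10) + 10^(71/10) = 2.684e+07.
L_total = 10·log₁₀(2.684e+07) = 74.29 dB SPL.

74.3 dB SPL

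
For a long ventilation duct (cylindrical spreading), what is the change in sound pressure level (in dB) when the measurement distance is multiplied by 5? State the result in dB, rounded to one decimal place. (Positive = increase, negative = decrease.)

-7.0 dB

With cylindrical spreading the level changes by −10·log₁₀(r₂/r₁).
ΔL = −10·log₁₀(5) = -6.99 dB.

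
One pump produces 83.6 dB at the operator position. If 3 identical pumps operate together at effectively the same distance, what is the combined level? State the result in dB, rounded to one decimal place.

88.4 dB

N identical incoherent sources raise the level by 10·log₁₀ N.
L_total = 83.6 + 10·log₁₀(3) = 83.6 + 4.771 = 88.37 dB.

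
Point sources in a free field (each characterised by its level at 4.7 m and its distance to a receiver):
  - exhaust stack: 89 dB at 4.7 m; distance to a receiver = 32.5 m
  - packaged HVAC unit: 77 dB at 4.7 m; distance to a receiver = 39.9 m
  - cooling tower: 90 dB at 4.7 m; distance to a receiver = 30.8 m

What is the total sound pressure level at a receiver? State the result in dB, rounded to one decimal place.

Propagate each source to the receiver with L = L_ref − 20·log₁₀(r/r_ref), then add intensities.
exhaust stack: 89 − 20·log₁₀(32.5/4.7) = 89 − 16.80 = 72.20 dB.
packaged HVAC unit: 77 − 20·log₁₀(39.9/4.7) = 77 − 18.58 = 58.42 dB.
cooling tower: 90 − 20·log₁₀(30.8/4.7) = 90 − 16.33 = 73.67 dB.
Σ 10^(L/10) = 4.059e+07 → L_total = 10·log₁₀(4.059e+07) = 76.08 dB.

76.1 dB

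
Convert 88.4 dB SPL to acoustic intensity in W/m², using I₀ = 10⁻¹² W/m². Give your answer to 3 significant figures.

L = 10·log₁₀(I/I₀) ⇒ I = I₀·10^(L/10) = 10⁻¹² × 10^8.84.

0.000692 W/m²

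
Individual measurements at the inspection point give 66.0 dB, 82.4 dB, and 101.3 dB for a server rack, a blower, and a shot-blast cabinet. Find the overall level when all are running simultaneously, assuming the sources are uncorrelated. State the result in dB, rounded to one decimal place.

101.4 dB

For uncorrelated sources the intensities add, so convert each level to linear form, sum, and take 10·log₁₀ of the total.
Σ 10^(L/10) = 10^(66.0/10) + 10^(82.4/10) + 10^(101.3/10) = 1.367e+10.
L_total = 10·log₁₀(1.367e+10) = 101.36 dB.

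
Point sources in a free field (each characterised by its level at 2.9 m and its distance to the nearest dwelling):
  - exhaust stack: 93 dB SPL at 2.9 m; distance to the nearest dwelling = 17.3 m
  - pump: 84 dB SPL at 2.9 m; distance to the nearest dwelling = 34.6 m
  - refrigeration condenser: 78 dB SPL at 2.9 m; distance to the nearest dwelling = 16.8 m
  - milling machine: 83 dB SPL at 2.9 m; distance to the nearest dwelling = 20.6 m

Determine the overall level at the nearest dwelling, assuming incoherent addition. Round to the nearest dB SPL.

Apply inverse-square spreading to bring every level to the receiver, then sum 10^(L/10).
exhaust stack: 93 − 20·log₁₀(17.3/2.9) = 93 − 15.51 = 77.49 dB SPL.
pump: 84 − 20·log₁₀(34.6/2.9) = 84 − 21.53 = 62.47 dB SPL.
refrigeration condenser: 78 − 20·log₁₀(16.8/2.9) = 78 − 15.26 = 62.74 dB SPL.
milling machine: 83 − 20·log₁₀(20.6/2.9) = 83 − 17.03 = 65.97 dB SPL.
Σ 10^(L/10) = 6.367e+07 → L_total = 10·log₁₀(6.367e+07) = 78.04 dB SPL.

78 dB SPL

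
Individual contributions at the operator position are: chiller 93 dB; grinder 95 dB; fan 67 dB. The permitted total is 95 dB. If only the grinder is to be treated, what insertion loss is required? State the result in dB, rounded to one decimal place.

Everything except the grinder sums to 10^(93/10) + 10^(67/10) = 2.000e+09 in linear terms, 93.01 dB.
The limit corresponds to 10^(95/10) = 3.162e+09; subtracting the fixed part leaves 1.162e+09 for the grinder, i.e. 90.65 dB.
Required insertion loss = 95 − 90.65 = 4.35 dB.

4.3 dB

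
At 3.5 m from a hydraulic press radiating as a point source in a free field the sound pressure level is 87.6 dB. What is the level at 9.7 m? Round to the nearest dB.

79 dB

Point-source attenuation: ΔL = 20·log₁₀(r₂/r₁) = 20·log₁₀(9.7/3.5) = 8.854 dB.
L₂ = 87.6 − 20·log₁₀(9.7/3.5) = 87.6 − 8.854 = 78.75 dB.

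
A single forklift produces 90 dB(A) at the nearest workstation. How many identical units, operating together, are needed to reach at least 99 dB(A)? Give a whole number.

The shortfall is 99 − 90 = 9.0 dB, and N units add 10·log₁₀ N, so need 10·log₁₀ N ≥ 9.0.
N ≥ 10^(9.0/10) = 7.943, so N = 8.

8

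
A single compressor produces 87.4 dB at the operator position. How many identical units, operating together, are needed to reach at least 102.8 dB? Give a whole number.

N identical sources give L₁ + 10·log₁₀ N, so require 10·log₁₀ N ≥ 102.8 − 87.4 = 15.4 dB.
N ≥ 10^(15.4/10) = 34.674, so N = 35.

35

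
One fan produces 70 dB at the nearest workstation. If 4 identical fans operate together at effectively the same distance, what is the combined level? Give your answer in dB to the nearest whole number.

76 dB

N identical incoherent sources raise the level by 10·log₁₀ N.
L_total = 70 + 10·log₁₀(4) = 70 + 6.021 = 76.02 dB.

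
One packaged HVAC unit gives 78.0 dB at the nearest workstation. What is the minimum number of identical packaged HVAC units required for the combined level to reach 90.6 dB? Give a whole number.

19

Need L₁ + 10·log₁₀ N ≥ 90.6, i.e. log₁₀ N ≥ 1.26.
N ≥ 10^(12.6/10) = 18.197, so N = 19.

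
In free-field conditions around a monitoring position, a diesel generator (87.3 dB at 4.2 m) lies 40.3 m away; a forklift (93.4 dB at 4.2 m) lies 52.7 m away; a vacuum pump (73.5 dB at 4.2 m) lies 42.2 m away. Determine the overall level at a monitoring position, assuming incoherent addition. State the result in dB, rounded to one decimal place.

First find each source's level at the receiver (point-source: −20·log₁₀(r/r_ref)), then combine on an intensity basis.
diesel generator: 87.3 − 20·log₁₀(40.3/4.2) = 87.3 − 19.64 = 67.66 dB.
forklift: 93.4 − 20·log₁₀(52.7/4.2) = 93.4 − 21.97 = 71.43 dB.
vacuum pump: 73.5 − 20·log₁₀(42.2/4.2) = 73.5 − 20.04 = 53.46 dB.
Σ 10^(L/10) = 1.995e+07 → L_total = 10·log₁₀(1.995e+07) = 73.00 dB.

73.0 dB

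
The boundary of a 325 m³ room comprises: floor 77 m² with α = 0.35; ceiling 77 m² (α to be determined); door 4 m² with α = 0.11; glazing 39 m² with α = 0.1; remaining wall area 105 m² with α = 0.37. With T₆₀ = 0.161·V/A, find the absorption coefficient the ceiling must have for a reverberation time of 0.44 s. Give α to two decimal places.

0.63

From T₆₀ = 0.161·V/A, the target T₆₀ = 0.44 s needs A = 0.161·325/0.44 = 118.92 m².
Absorption from the other surfaces = 77·0.35 + 4·0.11 + 39·0.1 + 105·0.37 = 70.14 m², so the ceiling must supply 48.78 m² over 77 m².
α = 48.78/77 = 0.634.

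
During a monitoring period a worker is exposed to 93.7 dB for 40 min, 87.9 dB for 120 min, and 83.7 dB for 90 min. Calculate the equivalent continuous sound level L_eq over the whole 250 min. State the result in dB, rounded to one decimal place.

Weight each interval's intensity by its duration and average over T = 250 min:
Σ tᵢ·10^(Lᵢ/10) = 40·10^(93.7/10) + 120·10^(87.9/10) + 90·10^(83.7/10) = 1.889e+11.
L_eq = 10·log₁₀(1.889e+11/250) = 88.78 dB.

88.8 dB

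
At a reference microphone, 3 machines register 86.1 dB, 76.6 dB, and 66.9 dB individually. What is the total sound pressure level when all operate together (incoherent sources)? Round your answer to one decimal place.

86.6 dB

Incoherent sources combine by intensity addition: L_total = 10·log₁₀(Σ 10^(L_i/10)).
Σ 10^(L/10) = 10^(86.1/10) + 10^(76.6/10) + 10^(66.9/10) = 4.580e+08.
L_total = 10·log₁₀(4.580e+08) = 86.61 dB.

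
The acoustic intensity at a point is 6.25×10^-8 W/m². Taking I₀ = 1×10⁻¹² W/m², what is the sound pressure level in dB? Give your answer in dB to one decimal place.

L = 10·log₁₀(I/I₀) = 10·log₁₀(6.25×10^-8/10⁻¹²) = 10·log₁₀(6.25×10^4).
L = 10·(0.7959 + 4) = 47.96 dB.

48.0 dB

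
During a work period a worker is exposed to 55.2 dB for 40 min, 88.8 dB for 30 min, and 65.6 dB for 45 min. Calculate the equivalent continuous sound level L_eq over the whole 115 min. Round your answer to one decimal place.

L_eq = 10·log₁₀[(1/T)·Σ tᵢ·10^(Lᵢ/10)] with T = 115 min.
Σ tᵢ·10^(Lᵢ/10) = 40·10^(55.2/10) + 30·10^(88.8/10) + 45·10^(65.6/10) = 2.293e+10.
L_eq = 10·log₁₀(2.293e+10/115) = 83.00 dB.

83.0 dB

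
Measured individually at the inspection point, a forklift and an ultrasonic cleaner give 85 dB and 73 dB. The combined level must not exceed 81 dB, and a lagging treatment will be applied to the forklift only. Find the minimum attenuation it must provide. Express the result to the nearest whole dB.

The untreated sources together contribute 10^(73/10) = 1.995e+07, i.e. 73.00 dB.
The limit corresponds to 10^(81/10) = 1.259e+08; subtracting the fixed part leaves 1.059e+08 for the forklift, i.e. 80.25 dB.
So the forklift must be reduced from 85 to 80.25 dB: IL = 4.75 dB.

5 dB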